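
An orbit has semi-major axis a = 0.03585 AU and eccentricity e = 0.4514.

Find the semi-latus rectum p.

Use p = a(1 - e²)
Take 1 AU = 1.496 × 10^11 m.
a = 0.03585 AU = 5.36316 × 10^9 m
e = 0.4514,  e² = 0.203762,  1 − e² = 0.796238
p = a(1 − e²) = 5.36316 × 10^9 m × 0.796238 = 4.27035 × 10^9 m ≈ 0.02855 AU

Final answer: p = 0.02855 AU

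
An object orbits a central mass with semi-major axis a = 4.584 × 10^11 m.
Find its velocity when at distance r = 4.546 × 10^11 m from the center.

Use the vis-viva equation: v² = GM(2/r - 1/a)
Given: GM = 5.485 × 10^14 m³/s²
a = 4.584 × 10^11 m
r = 4.546 × 10^11 m
GM = 5.485 × 10^14 m³/s²
2/r − 1/a = 4.39947 × 10^-12 − 2.1815 × 10^-12 = 2.21797 × 10^-12 m⁻¹
v² = GM (2/r − 1/a) = 1216.56 m²/s²
v = 34.8792 m/s ≈ 34.88 m/s

Final answer: 34.88 m/s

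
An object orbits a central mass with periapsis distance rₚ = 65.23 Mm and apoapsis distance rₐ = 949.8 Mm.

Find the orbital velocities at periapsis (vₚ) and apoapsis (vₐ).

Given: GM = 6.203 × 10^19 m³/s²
rₚ = 65.23 Mm = 6.523 × 10^7 m
rₐ = 949.8 Mm = 9.498 × 10^8 m
GM = 6.203 × 10^19 m³/s²
a = (rₚ + rₐ)/2 = 5.07515 × 10^8 m
Vis-viva: v² = GM (2/r − 1/a)
vₚ² = 6.203 × 10^19 × (3.06607 × 10^-8 − 1.97039 × 10^-9) = 1.77966 × 10^12 m²/s²
vₚ = 1.33404 × 10^6 m/s ≈ 1334 km/s
vₐ² = 6.203 × 10^19 × (2.10571 × 10^-9 − 1.97039 × 10^-9) = 8.39398 × 10^9 m²/s²
vₐ = 91618.7 m/s ≈ 91.62 km/s

Final answer: vₚ = 1334 km/s, vₐ = 91.62 km/s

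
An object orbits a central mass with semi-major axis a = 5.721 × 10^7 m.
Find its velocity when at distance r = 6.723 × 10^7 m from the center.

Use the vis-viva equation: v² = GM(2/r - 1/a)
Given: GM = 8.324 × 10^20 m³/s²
a = 5.721 × 10^7 m
r = 6.723 × 10^7 m
GM = 8.324 × 10^20 m³/s²
2/r − 1/a = 2.97486 × 10^-8 − 1.74795 × 10^-8 = 1.22692 × 10^-8 m⁻¹
v² = GM (2/r − 1/a) = 1.02129 × 10^13 m²/s²
v = 3.19576 × 10^6 m/s ≈ 3196 km/s

Final answer: 3196 km/s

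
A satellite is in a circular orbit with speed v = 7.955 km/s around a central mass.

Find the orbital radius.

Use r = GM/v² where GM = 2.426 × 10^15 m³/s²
v = 7.955 km/s = 7955 m/s
GM = 2.426 × 10^15 m³/s²
v² = 6.3282 × 10^7 m²/s²
r = GM/v² = (2.426 × 10^15) / (6.3282 × 10^7) = 3.83363 × 10^7 m ≈ 38.34 Mm

Final answer: 38.34 Mm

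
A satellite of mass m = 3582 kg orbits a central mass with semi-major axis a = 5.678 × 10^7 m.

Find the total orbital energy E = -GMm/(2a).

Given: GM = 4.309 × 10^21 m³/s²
a = 5.678 × 10^7 m
GM = 4.309 × 10^21 m³/s²
2a = 1.1356 × 10^8 m
GMm = 4.309 × 10^21 × 3582 = 1.54348 × 10^25 m³·kg/s²
E = −GMm/(2a) = -1.35918 × 10^17 J ≈ -135.9 PJ

Final answer: -135.9 PJ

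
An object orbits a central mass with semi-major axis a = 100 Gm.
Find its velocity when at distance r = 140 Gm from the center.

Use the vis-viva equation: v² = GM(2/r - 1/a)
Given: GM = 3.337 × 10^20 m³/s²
a = 100 Gm = 1 × 10^11 m
r = 140 Gm = 1.4 × 10^11 m
GM = 3.337 × 10^20 m³/s²
2/r − 1/a = 1.42857 × 10^-11 − 1 × 10^-11 = 4.28571 × 10^-12 m⁻¹
v² = GM (2/r − 1/a) = 1.43014 × 10^9 m²/s²
v = 37817.2 m/s ≈ 37.82 km/s

Final answer: 37.82 km/s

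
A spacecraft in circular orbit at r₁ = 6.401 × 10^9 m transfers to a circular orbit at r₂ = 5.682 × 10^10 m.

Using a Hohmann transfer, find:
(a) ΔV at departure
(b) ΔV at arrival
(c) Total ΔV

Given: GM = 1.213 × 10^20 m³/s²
r₁ = 6.401 × 10^9 m
r₂ = 5.682 × 10^10 m
GM = 1.213 × 10^20 m³/s²
Transfer ellipse: a_t = (r₁ + r₂)/2 = 3.16105 × 10^10 m
Circular speed at r₁: v₁ = √(GM/r₁) = 137660 m/s
Transfer speed at r₁ (periapsis): v₁ₜ = √(GM(2/r₁ − 1/a_t)) = 184562 m/s
(a) ΔV₁ = v₁ₜ − v₁ = 46902 m/s ≈ 46.9 km/s
Circular speed at r₂: v₂ = √(GM/r₂) = 46204 m/s
Transfer speed at r₂ (apoapsis): v₂ₜ = √(GM(2/r₂ − 1/a_t)) = 20791.6 m/s
(b) ΔV₂ = v₂ − v₂ₜ = 25412.4 m/s ≈ 25.41 km/s
(c) ΔV_total = ΔV₁ + ΔV₂ = 72314.5 m/s ≈ 72.31 km/s

Final answer:
(a) ΔV₁ = 46.9 km/s
(b) ΔV₂ = 25.41 km/s
(c) ΔV_total = 72.31 km/s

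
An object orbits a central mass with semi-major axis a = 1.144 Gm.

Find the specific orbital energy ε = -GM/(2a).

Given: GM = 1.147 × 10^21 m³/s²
a = 1.144 Gm = 1.144 × 10^9 m
GM = 1.147 × 10^21 m³/s²
2a = 2.288 × 10^9 m
ε = −GM/(2a) = -5.01311 × 10^11 J/kg ≈ -501.3 GJ/kg

Final answer: -501.3 GJ/kg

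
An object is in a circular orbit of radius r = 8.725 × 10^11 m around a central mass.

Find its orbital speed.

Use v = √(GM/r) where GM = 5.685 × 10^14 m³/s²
r = 8.725 × 10^11 m
GM = 5.685 × 10^14 m³/s²
GM/r = (5.685 × 10^14) / (8.725 × 10^11) = 651.576 m²/s²
v = √(GM/r) = 25.526 m/s ≈ 25.53 m/s

Final answer: 25.53 m/s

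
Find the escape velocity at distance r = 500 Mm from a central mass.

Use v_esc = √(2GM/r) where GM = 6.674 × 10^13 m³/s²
r = 500 Mm = 5 × 10^8 m
GM = 6.674 × 10^13 m³/s²
2GM/r = 2 × (6.674 × 10^13) / (5 × 10^8) = 266960 m²/s²
v_esc = √(2GM/r) = 516.682 m/s ≈ 516.7 m/s

Final answer: 516.7 m/s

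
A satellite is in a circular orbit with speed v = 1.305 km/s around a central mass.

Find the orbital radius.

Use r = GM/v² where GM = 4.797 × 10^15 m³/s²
v = 1.305 km/s = 1305 m/s
GM = 4.797 × 10^15 m³/s²
v² = 1.70302 × 10^6 m²/s²
r = GM/v² = (4.797 × 10^15) / (1.70302 × 10^6) = 2.81675 × 10^9 m ≈ 2.817 × 10^9 m

Final answer: 2.817 × 10^9 m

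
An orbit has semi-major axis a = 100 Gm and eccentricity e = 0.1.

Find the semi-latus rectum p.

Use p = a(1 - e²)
a = 100 Gm = 1 × 10^11 m
e = 0.1,  e² = 0.01,  1 − e² = 0.99
p = a(1 − e²) = 1 × 10^11 m × 0.99 = 9.9 × 10^10 m ≈ 99 Gm

Final answer: p = 99 Gm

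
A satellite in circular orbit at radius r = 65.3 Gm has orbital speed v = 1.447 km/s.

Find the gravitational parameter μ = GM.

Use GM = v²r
r = 65.3 Gm = 6.53 × 10^10 m
v = 1.447 km/s = 1447 m/s
v² = 2.09381 × 10^6 m²/s²
GM = v²r = 2.09381 × 10^6 × 6.53 × 10^10 = 1.36726 × 10^17 m³/s²
GM ≈ 1.367 × 10^17 m³/s²

Final answer: GM = 1.367 × 10^17 m³/s²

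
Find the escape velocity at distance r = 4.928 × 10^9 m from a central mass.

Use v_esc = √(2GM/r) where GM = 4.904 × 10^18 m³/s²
r = 4.928 × 10^9 m
GM = 4.904 × 10^18 m³/s²
2GM/r = 2 × (4.904 × 10^18) / (4.928 × 10^9) = 1.99026 × 10^9 m²/s²
v_esc = √(2GM/r) = 44612.3 m/s ≈ 44.61 km/s

Final answer: 44.61 km/s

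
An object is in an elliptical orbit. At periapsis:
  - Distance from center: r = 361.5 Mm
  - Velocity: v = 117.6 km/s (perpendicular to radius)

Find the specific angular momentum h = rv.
r = 361.5 Mm = 3.615 × 10^8 m
v = 117.6 km/s = 117600 m/s
h = rv = 3.615 × 10^8 × 117600 = 4.25124 × 10^13 m²/s ≈ 4.251 × 10^13 m²/s

Final answer: h = 4.251 × 10^13 m²/s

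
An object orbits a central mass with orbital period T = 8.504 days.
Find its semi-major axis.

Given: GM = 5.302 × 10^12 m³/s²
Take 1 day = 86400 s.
T = 8.504 days = 734746 s
GM = 5.302 × 10^12 m³/s²
Kepler's third law: a³ = GM T² / (4π²)
T² = 5.39851 × 10^11 s²
a³ = (5.302 × 10^12) × (5.39851 × 10^11) / (4π²) = 7.25027 × 10^22 m³
a = (a³)^(1/3) = 4.16983 × 10^7 m ≈ 41.7 Mm

Final answer: 41.7 Mm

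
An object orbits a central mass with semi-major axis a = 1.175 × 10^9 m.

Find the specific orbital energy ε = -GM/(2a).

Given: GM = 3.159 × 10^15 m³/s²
a = 1.175 × 10^9 m
GM = 3.159 × 10^15 m³/s²
2a = 2.35 × 10^9 m
ε = −GM/(2a) = -1.34426 × 10^6 J/kg ≈ -1.344 MJ/kg

Final answer: -1.344 MJ/kg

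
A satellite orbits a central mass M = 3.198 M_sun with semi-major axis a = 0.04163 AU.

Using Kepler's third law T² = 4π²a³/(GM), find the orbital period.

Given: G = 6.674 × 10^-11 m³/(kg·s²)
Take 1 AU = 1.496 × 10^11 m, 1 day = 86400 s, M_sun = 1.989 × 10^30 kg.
M = 3.198 M_sun = 6.36082 × 10^30 kg
GM = G × M = 6.674 × 10^-11 × 6.36082 × 10^30 = 4.24521 × 10^20 m³/s²
a = 0.04163 AU = 6.22785 × 10^9 m
a³ = 2.41554 × 10^29 m³
T = 2π √(a³/GM) = 2π √((2.41554 × 10^29) / (4.24521 × 10^20)) = 2π × 23853.8 s
T = 149878 s ≈ 1.735 days

Final answer: 1.735 days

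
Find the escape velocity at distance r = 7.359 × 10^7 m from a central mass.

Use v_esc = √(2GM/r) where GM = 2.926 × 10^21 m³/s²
r = 7.359 × 10^7 m
GM = 2.926 × 10^21 m³/s²
2GM/r = 2 × (2.926 × 10^21) / (7.359 × 10^7) = 7.95217 × 10^13 m²/s²
v_esc = √(2GM/r) = 8.91749 × 10^6 m/s ≈ 8917 km/s

Final answer: 8917 km/s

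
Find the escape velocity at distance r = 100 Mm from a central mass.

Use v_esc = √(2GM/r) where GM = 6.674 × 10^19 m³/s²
r = 100 Mm = 1 × 10^8 m
GM = 6.674 × 10^19 m³/s²
2GM/r = 2 × (6.674 × 10^19) / (1 × 10^8) = 1.3348 × 10^12 m²/s²
v_esc = √(2GM/r) = 1.15534 × 10^6 m/s ≈ 1155 km/s

Final answer: 1155 km/s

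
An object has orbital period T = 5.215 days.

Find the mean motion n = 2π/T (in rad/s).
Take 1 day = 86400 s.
T = 5.215 days = 450576 s
n = 2π / 450576 s = 1.39448 × 10^-5 rad/s ≈ 1.394 × 10^-5 rad/s

Final answer: n = 1.394 × 10^-5 rad/s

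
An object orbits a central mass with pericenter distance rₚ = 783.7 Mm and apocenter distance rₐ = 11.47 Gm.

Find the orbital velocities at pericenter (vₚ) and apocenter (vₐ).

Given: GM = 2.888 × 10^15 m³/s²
rₚ = 783.7 Mm = 7.837 × 10^8 m
rₐ = 11.47 Gm = 1.147 × 10^10 m
GM = 2.888 × 10^15 m³/s²
a = (rₚ + rₐ)/2 = 6.12685 × 10^9 m
Vis-viva: v² = GM (2/r − 1/a)
vₚ² = 2.888 × 10^15 × (2.552 × 10^-9 − 1.63216 × 10^-10) = 6.8988 × 10^6 m²/s²
vₚ = 2626.56 m/s ≈ 2.627 km/s
vₐ² = 2.888 × 10^15 × (1.74368 × 10^-10 − 1.63216 × 10^-10) = 32206.7 m²/s²
vₐ = 179.462 m/s ≈ 179.5 m/s

Final answer: vₚ = 2.627 km/s, vₐ = 179.5 m/s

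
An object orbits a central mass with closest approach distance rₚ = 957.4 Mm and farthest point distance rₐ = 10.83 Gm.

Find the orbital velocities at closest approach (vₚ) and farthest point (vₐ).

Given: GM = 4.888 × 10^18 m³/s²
rₚ = 957.4 Mm = 9.574 × 10^8 m
rₐ = 10.83 Gm = 1.083 × 10^10 m
GM = 4.888 × 10^18 m³/s²
a = (rₚ + rₐ)/2 = 5.8937 × 10^9 m
Vis-viva: v² = GM (2/r − 1/a)
vₚ² = 4.888 × 10^18 × (2.08899 × 10^-9 − 1.69673 × 10^-10) = 9.38163 × 10^9 m²/s²
vₚ = 96858.8 m/s ≈ 96.86 km/s
vₐ² = 4.888 × 10^18 × (1.84672 × 10^-10 − 1.69673 × 10^-10) = 7.33176 × 10^7 m²/s²
vₐ = 8562.57 m/s ≈ 8.563 km/s

Final answer: vₚ = 96.86 km/s, vₐ = 8.563 km/s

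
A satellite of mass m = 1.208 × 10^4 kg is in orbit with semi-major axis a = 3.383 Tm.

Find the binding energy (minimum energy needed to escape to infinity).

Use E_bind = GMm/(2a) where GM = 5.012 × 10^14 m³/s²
a = 3.383 Tm = 3.383 × 10^12 m
GM = 5.012 × 10^14 m³/s²
m = 1.208 × 10^4 kg
GMm = 5.012 × 10^14 × 12080 = 6.0545 × 10^18 m³·kg/s²
2a = 6.766 × 10^12 m
E_bind = GMm/(2a) = 894841 J ≈ 894.8 kJ

Final answer: 894.8 kJ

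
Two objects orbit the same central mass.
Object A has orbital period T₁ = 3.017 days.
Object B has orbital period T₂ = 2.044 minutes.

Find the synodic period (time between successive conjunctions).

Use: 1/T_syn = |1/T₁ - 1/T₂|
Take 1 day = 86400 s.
T₁ = 3.017 days = 260669 s
T₂ = 2.044 minutes = 122.64 s
1/T₁ = 3.83629 × 10^-6 s⁻¹
1/T₂ = 0.00815395 s⁻¹
|1/T₁ − 1/T₂| = 0.00815011 s⁻¹
T_syn = 1 / |1/T₁ − 1/T₂| = 122.698 s ≈ 2.045 minutes

Final answer: T_syn = 2.045 minutes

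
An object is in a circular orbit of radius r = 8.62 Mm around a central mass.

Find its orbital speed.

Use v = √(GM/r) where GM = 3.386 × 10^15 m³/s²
r = 8.62 Mm = 8.62 × 10^6 m
GM = 3.386 × 10^15 m³/s²
GM/r = (3.386 × 10^15) / (8.62 × 10^6) = 3.92807 × 10^8 m²/s²
v = √(GM/r) = 19819.4 m/s ≈ 19.82 km/s

Final answer: 19.82 km/s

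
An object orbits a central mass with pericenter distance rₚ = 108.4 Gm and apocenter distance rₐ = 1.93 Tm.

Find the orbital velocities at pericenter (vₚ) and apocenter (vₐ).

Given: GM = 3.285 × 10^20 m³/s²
rₚ = 108.4 Gm = 1.084 × 10^11 m
rₐ = 1.93 Tm = 1.93 × 10^12 m
GM = 3.285 × 10^20 m³/s²
a = (rₚ + rₐ)/2 = 1.0192 × 10^12 m
Vis-viva: v² = GM (2/r − 1/a)
vₚ² = 3.285 × 10^20 × (1.84502 × 10^-11 − 9.81162 × 10^-13) = 5.73857 × 10^9 m²/s²
vₚ = 75753.4 m/s ≈ 75.75 km/s
vₐ² = 3.285 × 10^20 × (1.03627 × 10^-12 − 9.81162 × 10^-13) = 1.81029 × 10^7 m²/s²
vₐ = 4254.75 m/s ≈ 4.255 km/s

Final answer: vₚ = 75.75 km/s, vₐ = 4.255 km/s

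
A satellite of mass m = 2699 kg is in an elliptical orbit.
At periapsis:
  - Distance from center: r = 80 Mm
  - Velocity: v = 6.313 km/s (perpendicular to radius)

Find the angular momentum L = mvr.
r = 80 Mm = 8 × 10^7 m
v = 6.313 km/s = 6313 m/s
vr = 6313 × 8 × 10^7 = 5.0504 × 10^11 m²/s
L = m × vr = 2699 × 5.0504 × 10^11 = 1.3631 × 10^15 kg·m²/s ≈ 1.363 × 10^15 kg·m²/s

Final answer: L = 1.363 × 10^15 kg·m²/s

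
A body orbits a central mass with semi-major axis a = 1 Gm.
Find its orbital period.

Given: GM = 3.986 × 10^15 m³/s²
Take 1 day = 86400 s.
a = 1 Gm = 1 × 10^9 m
GM = 3.986 × 10^15 m³/s²
a³ = 1 × 10^27 m³
T = 2π √(a³/GM) = 2π √((1 × 10^27) / (3.986 × 10^15)) = 2π × 500877 s
T = 3.1471 × 10^6 s ≈ 36.42 days

Final answer: 36.42 days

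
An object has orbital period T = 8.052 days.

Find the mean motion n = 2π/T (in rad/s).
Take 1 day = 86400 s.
T = 8.052 days = 695693 s
n = 2π / 695693 s = 9.03155 × 10^-6 rad/s ≈ 9.032 × 10^-6 rad/s

Final answer: n = 9.032 × 10^-6 rad/s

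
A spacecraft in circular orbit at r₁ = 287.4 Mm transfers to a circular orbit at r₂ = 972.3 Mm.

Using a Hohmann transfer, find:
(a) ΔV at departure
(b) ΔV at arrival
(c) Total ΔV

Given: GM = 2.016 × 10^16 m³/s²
r₁ = 287.4 Mm = 2.874 × 10^8 m
r₂ = 972.3 Mm = 9.723 × 10^8 m
GM = 2.016 × 10^16 m³/s²
Transfer ellipse: a_t = (r₁ + r₂)/2 = 6.2985 × 10^8 m
Circular speed at r₁: v₁ = √(GM/r₁) = 8375.33 m/s
Transfer speed at r₁ (periapsis): v₁ₜ = √(GM(2/r₁ − 1/a_t)) = 10406 m/s
(a) ΔV₁ = v₁ₜ − v₁ = 2030.66 m/s ≈ 2.031 km/s
Circular speed at r₂: v₂ = √(GM/r₂) = 4553.5 m/s
Transfer speed at r₂ (apoapsis): v₂ₜ = √(GM(2/r₂ − 1/a_t)) = 3075.88 m/s
(b) ΔV₂ = v₂ − v₂ₜ = 1477.61 m/s ≈ 1.478 km/s
(c) ΔV_total = ΔV₁ + ΔV₂ = 3508.28 m/s ≈ 3.508 km/s

Final answer:
(a) ΔV₁ = 2.031 km/s
(b) ΔV₂ = 1.478 km/s
(c) ΔV_total = 3.508 km/s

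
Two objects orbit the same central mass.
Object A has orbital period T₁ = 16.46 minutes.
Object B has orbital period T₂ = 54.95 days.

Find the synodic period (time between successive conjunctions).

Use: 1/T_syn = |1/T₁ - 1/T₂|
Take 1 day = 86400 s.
T₁ = 16.46 minutes = 987.6 s
T₂ = 54.95 days = 4.74768 × 10^6 s
1/T₁ = 0.00101256 s⁻¹
1/T₂ = 2.10629 × 10^-7 s⁻¹
|1/T₁ − 1/T₂| = 0.00101235 s⁻¹
T_syn = 1 / |1/T₁ − 1/T₂| = 987.805 s ≈ 16.46 minutes

Final answer: T_syn = 16.46 minutes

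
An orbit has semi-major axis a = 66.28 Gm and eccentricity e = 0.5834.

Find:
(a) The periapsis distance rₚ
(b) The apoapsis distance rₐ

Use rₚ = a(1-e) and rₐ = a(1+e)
a = 66.28 Gm = 6.628 × 10^10 m
e = 0.5834:  1 − e = 0.4166,  1 + e = 1.5834
(a) rₚ = a(1 − e) = 6.628 × 10^10 m × 0.4166 = 2.76122 × 10^10 m ≈ 27.61 Gm
(b) rₐ = a(1 + e) = 6.628 × 10^10 m × 1.5834 = 1.04948 × 10^11 m ≈ 104.9 Gm

Final answer:
(a) rₚ = 27.61 Gm
(b) rₐ = 104.9 Gm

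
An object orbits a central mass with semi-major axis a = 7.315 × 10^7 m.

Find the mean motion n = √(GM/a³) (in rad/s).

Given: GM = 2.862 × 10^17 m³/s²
a = 7.315 × 10^7 m
GM = 2.862 × 10^17 m³/s²
a³ = 3.9142 × 10^23 m³
GM/a³ = (2.862 × 10^17) / (3.9142 × 10^23) = 7.31184 × 10^-7 s⁻²
n = √(GM/a³) = 0.000855093 rad/s ≈ 0.0008551 rad/s

Final answer: n = 0.0008551 rad/s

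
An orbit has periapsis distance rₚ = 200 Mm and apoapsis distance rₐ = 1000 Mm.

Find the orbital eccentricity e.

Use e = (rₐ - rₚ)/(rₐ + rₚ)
rₚ = 200 Mm = 2 × 10^8 m
rₐ = 1000 Mm = 1 × 10^9 m
rₐ − rₚ = 8 × 10^8 m
rₐ + rₚ = 1.2 × 10^9 m
e = (rₐ − rₚ)/(rₐ + rₚ) = 0.666667

Final answer: e = 0.6667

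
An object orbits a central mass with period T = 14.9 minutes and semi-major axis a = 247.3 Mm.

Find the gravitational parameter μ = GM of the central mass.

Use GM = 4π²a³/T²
T = 14.9 minutes = 894 s
a = 247.3 Mm = 2.473 × 10^8 m
a³ = 1.51242 × 10^25 m³
T² = 799236 s²
GM = 4π² × (1.51242 × 10^25) / 799236 = 7.47063 × 10^20 m³/s²
GM ≈ 7.471 × 10^20 m³/s²

Final answer: GM = 7.471 × 10^20 m³/s²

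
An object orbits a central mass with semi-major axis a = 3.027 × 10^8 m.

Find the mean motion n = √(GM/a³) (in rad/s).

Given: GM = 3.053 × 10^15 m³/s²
a = 3.027 × 10^8 m
GM = 3.053 × 10^15 m³/s²
a³ = 2.77356 × 10^25 m³
GM/a³ = (3.053 × 10^15) / (2.77356 × 10^25) = 1.10075 × 10^-10 s⁻²
n = √(GM/a³) = 1.04917 × 10^-5 rad/s ≈ 1.049 × 10^-5 rad/s

Final answer: n = 1.049 × 10^-5 rad/s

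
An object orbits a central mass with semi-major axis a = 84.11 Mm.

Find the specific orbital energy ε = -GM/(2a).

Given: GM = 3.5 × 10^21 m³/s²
a = 84.11 Mm = 8.411 × 10^7 m
GM = 3.5 × 10^21 m³/s²
2a = 1.6822 × 10^8 m
ε = −GM/(2a) = -2.08061 × 10^13 J/kg ≈ -2.081 × 10^4 GJ/kg

Final answer: -2.081 × 10^4 GJ/kg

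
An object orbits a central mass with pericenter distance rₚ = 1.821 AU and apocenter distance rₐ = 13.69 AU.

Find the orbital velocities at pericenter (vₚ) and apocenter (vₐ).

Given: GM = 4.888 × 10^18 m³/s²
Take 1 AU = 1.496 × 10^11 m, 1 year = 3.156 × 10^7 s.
rₚ = 1.821 AU = 2.72422 × 10^11 m
rₐ = 13.69 AU = 2.04802 × 10^12 m
GM = 4.888 × 10^18 m³/s²
a = (rₚ + rₐ)/2 = 1.16022 × 10^12 m
Vis-viva: v² = GM (2/r − 1/a)
vₚ² = 4.888 × 10^18 × (7.34156 × 10^-12 − 8.61903 × 10^-13) = 3.16726 × 10^7 m²/s²
vₚ = 5627.84 m/s ≈ 1.187 AU/year
vₐ² = 4.888 × 10^18 × (9.76551 × 10^-13 − 8.61903 × 10^-13) = 560398 m²/s²
vₐ = 748.597 m/s ≈ 0.1579 AU/year

Final answer: vₚ = 1.187 AU/year, vₐ = 0.1579 AU/year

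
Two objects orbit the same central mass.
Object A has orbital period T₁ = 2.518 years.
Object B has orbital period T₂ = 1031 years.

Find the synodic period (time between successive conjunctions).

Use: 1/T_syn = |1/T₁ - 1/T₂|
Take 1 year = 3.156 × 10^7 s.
T₁ = 2.518 years = 7.94681 × 10^7 s
T₂ = 1031 years = 3.25384 × 10^10 s
1/T₁ = 1.25837 × 10^-8 s⁻¹
1/T₂ = 3.0733 × 10^-11 s⁻¹
|1/T₁ − 1/T₂| = 1.25529 × 10^-8 s⁻¹
T_syn = 1 / |1/T₁ − 1/T₂| = 7.96626 × 10^7 s ≈ 2.524 years

Final answer: T_syn = 2.524 years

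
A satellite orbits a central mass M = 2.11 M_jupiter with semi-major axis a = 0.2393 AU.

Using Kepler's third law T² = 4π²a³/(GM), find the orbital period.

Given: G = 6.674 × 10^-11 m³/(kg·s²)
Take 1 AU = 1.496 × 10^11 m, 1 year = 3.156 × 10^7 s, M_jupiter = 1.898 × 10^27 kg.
M = 2.11 M_jupiter = 4.00478 × 10^27 kg
GM = G × M = 6.674 × 10^-11 × 4.00478 × 10^27 = 2.67279 × 10^17 m³/s²
a = 0.2393 AU = 3.57993 × 10^10 m
a³ = 4.58799 × 10^31 m³
T = 2π √(a³/GM) = 2π √((4.58799 × 10^31) / (2.67279 × 10^17)) = 2π × 1.31017 × 10^7 s
T = 8.23207 × 10^7 s ≈ 2.608 years

Final answer: 2.608 years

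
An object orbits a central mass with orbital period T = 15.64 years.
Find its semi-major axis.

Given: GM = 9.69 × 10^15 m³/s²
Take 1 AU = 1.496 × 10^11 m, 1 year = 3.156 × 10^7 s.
T = 15.64 years = 4.93598 × 10^8 s
GM = 9.69 × 10^15 m³/s²
Kepler's third law: a³ = GM T² / (4π²)
T² = 2.43639 × 10^17 s²
a³ = (9.69 × 10^15) × (2.43639 × 10^17) / (4π²) = 5.98014 × 10^31 m³
a = (a³)^(1/3) = 3.91054 × 10^10 m ≈ 0.2614 AU

Final answer: 0.2614 AU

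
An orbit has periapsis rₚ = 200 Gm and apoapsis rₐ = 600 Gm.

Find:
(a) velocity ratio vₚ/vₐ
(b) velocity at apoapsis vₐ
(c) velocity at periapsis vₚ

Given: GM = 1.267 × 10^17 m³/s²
rₚ = 200 Gm = 2 × 10^11 m
rₐ = 600 Gm = 6 × 10^11 m
GM = 1.267 × 10^17 m³/s²
a = (rₚ + rₐ)/2 = 4 × 10^11 m
e = (rₐ − rₚ)/(rₐ + rₚ) = (4 × 10^11) / (8 × 10^11) = 0.5
(a) vₚ/vₐ = rₐ/rₚ (angular momentum) = (6 × 10^11) / (2 × 10^11) = 3 ≈ 3
(b) vₐ² = GM (2/rₐ − 1/a) = 1.267 × 10^17 × (3.33333 × 10^-12 − 2.5 × 10^-12) = 105583 m²/s²;  vₐ = 324.936 m/s ≈ 324.9 m/s
(c) vₚ² = GM (2/rₚ − 1/a) = 1.267 × 10^17 × (1 × 10^-11 − 2.5 × 10^-12) = 950250 m²/s²;  vₚ = 974.808 m/s ≈ 974.8 m/s

Final answer:
(a) velocity ratio vₚ/vₐ = 3
(b) velocity at apoapsis vₐ = 324.9 m/s
(c) velocity at periapsis vₚ = 974.8 m/s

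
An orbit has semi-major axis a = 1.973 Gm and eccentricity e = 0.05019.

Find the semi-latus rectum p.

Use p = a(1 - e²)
a = 1.973 Gm = 1.973 × 10^9 m
e = 0.05019,  e² = 0.00251904,  1 − e² = 0.997481
p = a(1 − e²) = 1.973 × 10^9 m × 0.997481 = 1.96803 × 10^9 m ≈ 1.968 Gm

Final answer: p = 1.968 Gm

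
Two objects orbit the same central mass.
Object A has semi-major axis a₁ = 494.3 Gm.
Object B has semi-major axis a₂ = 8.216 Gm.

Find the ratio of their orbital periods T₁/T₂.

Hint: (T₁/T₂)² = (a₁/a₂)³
a₁ = 494.3 Gm = 4.943 × 10^11 m
a₂ = 8.216 Gm = 8.216 × 10^9 m
a₁/a₂ = 60.1631
T₁/T₂ = (a₁/a₂)^(3/2) = (60.1631)^1.5 = 466.654

Final answer: T₁/T₂ = 466.7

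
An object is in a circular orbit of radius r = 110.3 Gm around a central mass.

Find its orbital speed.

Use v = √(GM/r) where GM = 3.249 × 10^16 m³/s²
r = 110.3 Gm = 1.103 × 10^11 m
GM = 3.249 × 10^16 m³/s²
GM/r = (3.249 × 10^16) / (1.103 × 10^11) = 294560 m²/s²
v = √(GM/r) = 542.734 m/s ≈ 542.7 m/s

Final answer: 542.7 m/s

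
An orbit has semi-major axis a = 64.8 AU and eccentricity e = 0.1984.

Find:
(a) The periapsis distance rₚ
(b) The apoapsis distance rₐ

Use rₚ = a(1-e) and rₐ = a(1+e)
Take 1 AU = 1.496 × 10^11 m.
a = 64.8 AU = 9.69408 × 10^12 m
e = 0.1984:  1 − e = 0.8016,  1 + e = 1.1984
(a) rₚ = a(1 − e) = 9.69408 × 10^12 m × 0.8016 = 7.77077 × 10^12 m ≈ 51.94 AU
(b) rₐ = a(1 + e) = 9.69408 × 10^12 m × 1.1984 = 1.16174 × 10^13 m ≈ 77.66 AU

Final answer:
(a) rₚ = 51.94 AU
(b) rₐ = 77.66 AU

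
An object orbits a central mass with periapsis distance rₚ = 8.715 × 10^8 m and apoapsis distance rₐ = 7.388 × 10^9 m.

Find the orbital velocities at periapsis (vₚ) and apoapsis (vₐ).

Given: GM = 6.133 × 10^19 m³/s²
rₚ = 8.715 × 10^8 m
rₐ = 7.388 × 10^9 m
GM = 6.133 × 10^19 m³/s²
a = (rₚ + rₐ)/2 = 4.12975 × 10^9 m
Vis-viva: v² = GM (2/r − 1/a)
vₚ² = 6.133 × 10^19 × (2.29489 × 10^-9 − 2.42145 × 10^-10) = 1.25895 × 10^11 m²/s²
vₚ = 354817 m/s ≈ 354.8 km/s
vₐ² = 6.133 × 10^19 × (2.70709 × 10^-10 − 2.42145 × 10^-10) = 1.75182 × 10^9 m²/s²
vₐ = 41854.8 m/s ≈ 41.85 km/s

Final answer: vₚ = 354.8 km/s, vₐ = 41.85 km/s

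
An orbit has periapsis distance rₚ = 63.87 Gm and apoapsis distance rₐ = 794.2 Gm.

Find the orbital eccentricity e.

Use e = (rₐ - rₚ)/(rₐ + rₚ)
rₚ = 63.87 Gm = 6.387 × 10^10 m
rₐ = 794.2 Gm = 7.942 × 10^11 m
rₐ − rₚ = 7.3033 × 10^11 m
rₐ + rₚ = 8.5807 × 10^11 m
e = (rₐ − rₚ)/(rₐ + rₚ) = 0.851131

Final answer: e = 0.8511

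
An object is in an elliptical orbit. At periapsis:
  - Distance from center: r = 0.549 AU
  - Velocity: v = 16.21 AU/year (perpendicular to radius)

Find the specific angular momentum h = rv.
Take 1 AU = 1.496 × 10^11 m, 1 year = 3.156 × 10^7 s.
r = 0.549 AU = 8.21304 × 10^10 m
v = 16.21 AU/year = 76838.3 m/s
h = rv = 8.21304 × 10^10 × 76838.3 = 6.31076 × 10^15 m²/s ≈ 6.311 × 10^15 m²/s

Final answer: h = 6.311 × 10^15 m²/s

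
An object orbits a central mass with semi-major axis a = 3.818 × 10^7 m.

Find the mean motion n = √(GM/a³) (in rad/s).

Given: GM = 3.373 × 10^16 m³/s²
a = 3.818 × 10^7 m
GM = 3.373 × 10^16 m³/s²
a³ = 5.56555 × 10^22 m³
GM/a³ = (3.373 × 10^16) / (5.56555 × 10^22) = 6.0605 × 10^-7 s⁻²
n = √(GM/a³) = 0.000778492 rad/s ≈ 0.0007785 rad/s

Final answer: n = 0.0007785 rad/s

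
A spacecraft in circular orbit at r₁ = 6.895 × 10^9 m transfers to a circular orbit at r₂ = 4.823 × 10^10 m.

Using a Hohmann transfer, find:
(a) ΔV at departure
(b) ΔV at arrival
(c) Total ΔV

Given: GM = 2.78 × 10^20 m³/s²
r₁ = 6.895 × 10^9 m
r₂ = 4.823 × 10^10 m
GM = 2.78 × 10^20 m³/s²
Transfer ellipse: a_t = (r₁ + r₂)/2 = 2.75625 × 10^10 m
Circular speed at r₁: v₁ = √(GM/r₁) = 200796 m/s
Transfer speed at r₁ (periapsis): v₁ₜ = √(GM(2/r₁ − 1/a_t)) = 265616 m/s
(a) ΔV₁ = v₁ₜ − v₁ = 64820.1 m/s ≈ 64.82 km/s
Circular speed at r₂: v₂ = √(GM/r₂) = 75921.3 m/s
Transfer speed at r₂ (apoapsis): v₂ₜ = √(GM(2/r₂ − 1/a_t)) = 37972.7 m/s
(b) ΔV₂ = v₂ − v₂ₜ = 37948.6 m/s ≈ 37.95 km/s
(c) ΔV_total = ΔV₁ + ΔV₂ = 102769 m/s ≈ 102.8 km/s

Final answer:
(a) ΔV₁ = 64.82 km/s
(b) ΔV₂ = 37.95 km/s
(c) ΔV_total = 102.8 km/s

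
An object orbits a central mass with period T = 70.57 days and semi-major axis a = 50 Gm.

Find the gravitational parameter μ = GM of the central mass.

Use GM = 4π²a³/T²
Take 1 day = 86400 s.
T = 70.57 days = 6.09725 × 10^6 s
a = 50 Gm = 5 × 10^10 m
a³ = 1.25 × 10^32 m³
T² = 3.71764 × 10^13 s²
GM = 4π² × (1.25 × 10^32) / (3.71764 × 10^13) = 1.3274 × 10^20 m³/s²
GM ≈ 1.327 × 10^20 m³/s²

Final answer: GM = 1.327 × 10^20 m³/s²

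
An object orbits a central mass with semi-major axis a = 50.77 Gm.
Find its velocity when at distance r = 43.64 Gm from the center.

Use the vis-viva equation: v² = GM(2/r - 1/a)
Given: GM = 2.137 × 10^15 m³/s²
a = 50.77 Gm = 5.077 × 10^10 m
r = 43.64 Gm = 4.364 × 10^10 m
GM = 2.137 × 10^15 m³/s²
2/r − 1/a = 4.58295 × 10^-11 − 1.96967 × 10^-11 = 2.61328 × 10^-11 m⁻¹
v² = GM (2/r − 1/a) = 55845.9 m²/s²
v = 236.317 m/s ≈ 236.3 m/s

Final answer: 236.3 m/s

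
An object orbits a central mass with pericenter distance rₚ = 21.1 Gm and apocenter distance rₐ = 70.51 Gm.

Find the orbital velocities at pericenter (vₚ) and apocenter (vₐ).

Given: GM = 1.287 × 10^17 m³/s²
rₚ = 21.1 Gm = 2.11 × 10^10 m
rₐ = 70.51 Gm = 7.051 × 10^10 m
GM = 1.287 × 10^17 m³/s²
a = (rₚ + rₐ)/2 = 4.5805 × 10^10 m
Vis-viva: v² = GM (2/r − 1/a)
vₚ² = 1.287 × 10^17 × (9.47867 × 10^-11 − 2.18317 × 10^-11) = 9.38932 × 10^6 m²/s²
vₚ = 3064.2 m/s ≈ 3.064 km/s
vₐ² = 1.287 × 10^17 × (2.83648 × 10^-11 − 2.18317 × 10^-11) = 840809 m²/s²
vₐ = 916.956 m/s ≈ 917 m/s

Final answer: vₚ = 3.064 km/s, vₐ = 917 m/s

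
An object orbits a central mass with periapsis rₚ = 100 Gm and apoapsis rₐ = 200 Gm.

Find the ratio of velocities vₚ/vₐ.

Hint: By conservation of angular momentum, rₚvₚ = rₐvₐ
rₚ = 100 Gm = 1 × 10^11 m
rₐ = 200 Gm = 2 × 10^11 m
rₚvₚ = rₐvₐ  ⇒  vₚ/vₐ = rₐ/rₚ
vₚ/vₐ = (2 × 10^11) / (1 × 10^11) = 2

Final answer: vₚ/vₐ = 2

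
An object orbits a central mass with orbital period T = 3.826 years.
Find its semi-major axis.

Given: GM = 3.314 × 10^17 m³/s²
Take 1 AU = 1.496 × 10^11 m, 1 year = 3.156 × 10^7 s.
T = 3.826 years = 1.20749 × 10^8 s
GM = 3.314 × 10^17 m³/s²
Kepler's third law: a³ = GM T² / (4π²)
T² = 1.45802 × 10^16 s²
a³ = (3.314 × 10^17) × (1.45802 × 10^16) / (4π²) = 1.22393 × 10^32 m³
a = (a³)^(1/3) = 4.965 × 10^10 m ≈ 0.3319 AU

Final answer: 0.3319 AU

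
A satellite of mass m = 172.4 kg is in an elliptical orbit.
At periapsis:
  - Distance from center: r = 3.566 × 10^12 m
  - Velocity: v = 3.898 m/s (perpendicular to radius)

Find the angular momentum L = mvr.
r = 3.566 × 10^12 m
v = 3.898 m/s
vr = 3.898 × 3.566 × 10^12 = 1.39003 × 10^13 m²/s
L = m × vr = 172.4 × 1.39003 × 10^13 = 2.39641 × 10^15 kg·m²/s ≈ 2.396 × 10^15 kg·m²/s

Final answer: L = 2.396 × 10^15 kg·m²/s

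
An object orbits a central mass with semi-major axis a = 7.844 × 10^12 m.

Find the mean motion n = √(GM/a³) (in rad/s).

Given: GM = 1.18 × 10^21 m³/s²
a = 7.844 × 10^12 m
GM = 1.18 × 10^21 m³/s²
a³ = 4.82628 × 10^38 m³
GM/a³ = (1.18 × 10^21) / (4.82628 × 10^38) = 2.44495 × 10^-18 s⁻²
n = √(GM/a³) = 1.56363 × 10^-9 rad/s ≈ 1.564 × 10^-9 rad/s

Final answer: n = 1.564 × 10^-9 rad/s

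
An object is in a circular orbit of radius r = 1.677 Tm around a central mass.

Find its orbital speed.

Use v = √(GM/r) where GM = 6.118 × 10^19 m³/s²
r = 1.677 Tm = 1.677 × 10^12 m
GM = 6.118 × 10^19 m³/s²
GM/r = (6.118 × 10^19) / (1.677 × 10^12) = 3.64818 × 10^7 m²/s²
v = √(GM/r) = 6040.02 m/s ≈ 6.04 km/s

Final answer: 6.04 km/s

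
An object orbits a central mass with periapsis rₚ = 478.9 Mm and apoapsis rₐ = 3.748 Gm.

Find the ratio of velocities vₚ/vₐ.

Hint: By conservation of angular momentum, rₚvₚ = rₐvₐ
rₚ = 478.9 Mm = 4.789 × 10^8 m
rₐ = 3.748 Gm = 3.748 × 10^9 m
rₚvₚ = rₐvₐ  ⇒  vₚ/vₐ = rₐ/rₚ
vₚ/vₐ = (3.748 × 10^9) / (4.789 × 10^8) = 7.82627

Final answer: vₚ/vₐ = 7.826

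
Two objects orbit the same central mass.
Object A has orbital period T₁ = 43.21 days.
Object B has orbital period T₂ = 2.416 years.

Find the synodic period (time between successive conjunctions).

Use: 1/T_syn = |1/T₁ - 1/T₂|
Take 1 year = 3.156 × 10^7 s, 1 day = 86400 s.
T₁ = 43.21 days = 3.73334 × 10^6 s
T₂ = 2.416 years = 7.6249 × 10^7 s
1/T₁ = 2.67856 × 10^-7 s⁻¹
1/T₂ = 1.31149 × 10^-8 s⁻¹
|1/T₁ − 1/T₂| = 2.54741 × 10^-7 s⁻¹
T_syn = 1 / |1/T₁ − 1/T₂| = 3.92555 × 10^6 s ≈ 45.43 days

Final answer: T_syn = 45.43 days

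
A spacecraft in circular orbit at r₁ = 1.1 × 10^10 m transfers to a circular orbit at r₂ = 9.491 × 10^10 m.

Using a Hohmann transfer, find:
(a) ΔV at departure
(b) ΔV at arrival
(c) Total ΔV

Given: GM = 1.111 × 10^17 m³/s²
r₁ = 1.1 × 10^10 m
r₂ = 9.491 × 10^10 m
GM = 1.111 × 10^17 m³/s²
Transfer ellipse: a_t = (r₁ + r₂)/2 = 5.2955 × 10^10 m
Circular speed at r₁: v₁ = √(GM/r₁) = 3178.05 m/s
Transfer speed at r₁ (periapsis): v₁ₜ = √(GM(2/r₁ − 1/a_t)) = 4254.64 m/s
(a) ΔV₁ = v₁ₜ − v₁ = 1076.59 m/s ≈ 1.077 km/s
Circular speed at r₂: v₂ = √(GM/r₂) = 1081.93 m/s
Transfer speed at r₂ (apoapsis): v₂ₜ = √(GM(2/r₂ − 1/a_t)) = 493.11 m/s
(b) ΔV₂ = v₂ − v₂ₜ = 588.825 m/s ≈ 588.8 m/s
(c) ΔV_total = ΔV₁ + ΔV₂ = 1665.42 m/s ≈ 1.665 km/s

Final answer:
(a) ΔV₁ = 1.077 km/s
(b) ΔV₂ = 588.8 m/s
(c) ΔV_total = 1.665 km/s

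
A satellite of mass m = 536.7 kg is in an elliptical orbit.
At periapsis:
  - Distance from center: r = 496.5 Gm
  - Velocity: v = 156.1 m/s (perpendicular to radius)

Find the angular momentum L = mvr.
r = 496.5 Gm = 4.965 × 10^11 m
v = 156.1 m/s
vr = 156.1 × 4.965 × 10^11 = 7.75036 × 10^13 m²/s
L = m × vr = 536.7 × 7.75036 × 10^13 = 4.15962 × 10^16 kg·m²/s ≈ 4.16 × 10^16 kg·m²/s

Final answer: L = 4.16 × 10^16 kg·m²/s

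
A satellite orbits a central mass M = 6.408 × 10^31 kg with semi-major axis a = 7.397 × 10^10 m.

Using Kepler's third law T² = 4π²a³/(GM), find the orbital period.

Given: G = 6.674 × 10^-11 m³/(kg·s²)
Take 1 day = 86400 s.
M = 6.408 × 10^31 kg
GM = G × M = 6.674 × 10^-11 × 6.408 × 10^31 = 4.2767 × 10^21 m³/s²
a = 7.397 × 10^10 m
a³ = 4.04731 × 10^32 m³
T = 2π √(a³/GM) = 2π √((4.04731 × 10^32) / (4.2767 × 10^21)) = 2π × 307630 s
T = 1.9329 × 10^6 s ≈ 22.37 days

Final answer: 22.37 days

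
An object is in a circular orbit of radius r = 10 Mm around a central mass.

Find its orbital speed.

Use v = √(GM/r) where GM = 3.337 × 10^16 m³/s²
r = 10 Mm = 1 × 10^7 m
GM = 3.337 × 10^16 m³/s²
GM/r = (3.337 × 10^16) / (1 × 10^7) = 3.337 × 10^9 m²/s²
v = √(GM/r) = 57766.8 m/s ≈ 57.77 km/s

Final answer: 57.77 km/s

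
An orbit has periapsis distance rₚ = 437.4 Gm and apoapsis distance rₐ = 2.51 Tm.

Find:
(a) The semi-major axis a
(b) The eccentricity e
rₚ = 437.4 Gm = 4.374 × 10^11 m
rₐ = 2.51 Tm = 2.51 × 10^12 m
(a) a = (rₚ + rₐ)/2 = 1.4737 × 10^12 m ≈ 1.474 Tm
(b) e = (rₐ − rₚ)/(rₐ + rₚ) = (2.0726 × 10^12) / (2.9474 × 10^12) = 0.703196

Final answer:
(a) a = 1.474 Tm
(b) e = 0.7032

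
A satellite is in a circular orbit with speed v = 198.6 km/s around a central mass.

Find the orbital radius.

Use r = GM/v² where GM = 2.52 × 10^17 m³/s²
v = 198.6 km/s = 198600 m/s
GM = 2.52 × 10^17 m³/s²
v² = 3.9442 × 10^10 m²/s²
r = GM/v² = (2.52 × 10^17) / (3.9442 × 10^10) = 6.38913 × 10^6 m ≈ 6.389 Mm

Final answer: 6.389 Mm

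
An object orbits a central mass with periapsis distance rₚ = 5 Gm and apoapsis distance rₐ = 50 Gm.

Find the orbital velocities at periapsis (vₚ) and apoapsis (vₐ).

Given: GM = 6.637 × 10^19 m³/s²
rₚ = 5 Gm = 5 × 10^9 m
rₐ = 50 Gm = 5 × 10^10 m
GM = 6.637 × 10^19 m³/s²
a = (rₚ + rₐ)/2 = 2.75 × 10^10 m
Vis-viva: v² = GM (2/r − 1/a)
vₚ² = 6.637 × 10^19 × (4 × 10^-10 − 3.63636 × 10^-11) = 2.41345 × 10^10 m²/s²
vₚ = 155353 m/s ≈ 155.4 km/s
vₐ² = 6.637 × 10^19 × (4 × 10^-11 − 3.63636 × 10^-11) = 2.41345 × 10^8 m²/s²
vₐ = 15535.3 m/s ≈ 15.54 km/s

Final answer: vₚ = 155.4 km/s, vₐ = 15.54 km/s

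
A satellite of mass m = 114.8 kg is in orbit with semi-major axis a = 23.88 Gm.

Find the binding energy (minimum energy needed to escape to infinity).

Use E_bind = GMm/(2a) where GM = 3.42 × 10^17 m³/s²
a = 23.88 Gm = 2.388 × 10^10 m
GM = 3.42 × 10^17 m³/s²
m = 114.8 kg
GMm = 3.42 × 10^17 × 114.8 = 3.92616 × 10^19 m³·kg/s²
2a = 4.776 × 10^10 m
E_bind = GMm/(2a) = 8.2206 × 10^8 J ≈ 822.1 MJ

Final answer: 822.1 MJ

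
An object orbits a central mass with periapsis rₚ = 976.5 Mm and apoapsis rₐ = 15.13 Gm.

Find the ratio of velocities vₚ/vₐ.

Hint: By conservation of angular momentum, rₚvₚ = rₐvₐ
rₚ = 976.5 Mm = 9.765 × 10^8 m
rₐ = 15.13 Gm = 1.513 × 10^10 m
rₚvₚ = rₐvₐ  ⇒  vₚ/vₐ = rₐ/rₚ
vₚ/vₐ = (1.513 × 10^10) / (9.765 × 10^8) = 15.4941

Final answer: vₚ/vₐ = 15.49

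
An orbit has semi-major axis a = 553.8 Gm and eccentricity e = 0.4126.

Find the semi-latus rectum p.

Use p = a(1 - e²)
a = 553.8 Gm = 5.538 × 10^11 m
e = 0.4126,  e² = 0.170239,  1 − e² = 0.829761
p = a(1 − e²) = 5.538 × 10^11 m × 0.829761 = 4.59522 × 10^11 m ≈ 459.5 Gm

Final answer: p = 459.5 Gm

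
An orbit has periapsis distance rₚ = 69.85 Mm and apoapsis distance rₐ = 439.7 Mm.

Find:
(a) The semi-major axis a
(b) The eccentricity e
rₚ = 69.85 Mm = 6.985 × 10^7 m
rₐ = 439.7 Mm = 4.397 × 10^8 m
(a) a = (rₚ + rₐ)/2 = 2.54775 × 10^8 m ≈ 254.8 Mm
(b) e = (rₐ − rₚ)/(rₐ + rₚ) = (3.6985 × 10^8) / (5.0955 × 10^8) = 0.725837

Final answer:
(a) a = 254.8 Mm
(b) e = 0.7258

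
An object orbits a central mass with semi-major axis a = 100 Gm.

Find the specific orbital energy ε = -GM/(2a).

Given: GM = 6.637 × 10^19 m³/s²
a = 100 Gm = 1 × 10^11 m
GM = 6.637 × 10^19 m³/s²
2a = 2 × 10^11 m
ε = −GM/(2a) = -3.3185 × 10^8 J/kg ≈ -331.8 MJ/kg

Final answer: -331.8 MJ/kg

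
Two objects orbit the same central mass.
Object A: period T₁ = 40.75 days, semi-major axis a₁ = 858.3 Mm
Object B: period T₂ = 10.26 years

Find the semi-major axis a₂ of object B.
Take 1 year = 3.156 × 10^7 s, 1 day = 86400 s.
T₁ = 40.75 days = 3.5208 × 10^6 s
T₂ = 10.26 years = 3.23806 × 10^8 s
a₁ = 858.3 Mm = 8.583 × 10^8 m
Kepler's third law: (T₂/T₁)² = (a₂/a₁)³  ⇒  a₂ = a₁ (T₂/T₁)^(2/3)
T₂/T₁ = 91.9693
(T₂/T₁)^(2/3) = 20.3749
a₂ = 8.583 × 10^8 m × 20.3749 = 1.74878 × 10^10 m ≈ 17.49 Gm

Final answer: a₂ = 17.49 Gm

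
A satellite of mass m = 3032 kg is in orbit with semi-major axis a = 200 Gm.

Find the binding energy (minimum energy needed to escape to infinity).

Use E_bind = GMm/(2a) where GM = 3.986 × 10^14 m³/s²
a = 200 Gm = 2 × 10^11 m
GM = 3.986 × 10^14 m³/s²
m = 3032 kg
GMm = 3.986 × 10^14 × 3032 = 1.20856 × 10^18 m³·kg/s²
2a = 4 × 10^11 m
E_bind = GMm/(2a) = 3.02139 × 10^6 J ≈ 3.021 MJ

Final answer: 3.021 MJ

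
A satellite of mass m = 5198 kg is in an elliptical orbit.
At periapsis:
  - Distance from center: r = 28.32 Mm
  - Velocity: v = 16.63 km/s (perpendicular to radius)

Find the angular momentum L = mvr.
r = 28.32 Mm = 2.832 × 10^7 m
v = 16.63 km/s = 16630 m/s
vr = 16630 × 2.832 × 10^7 = 4.70962 × 10^11 m²/s
L = m × vr = 5198 × 4.70962 × 10^11 = 2.44806 × 10^15 kg·m²/s ≈ 2.448 × 10^15 kg·m²/s

Final answer: L = 2.448 × 10^15 kg·m²/s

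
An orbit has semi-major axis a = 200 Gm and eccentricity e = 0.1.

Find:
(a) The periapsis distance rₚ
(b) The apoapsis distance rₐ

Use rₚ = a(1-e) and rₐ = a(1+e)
a = 200 Gm = 2 × 10^11 m
e = 0.1:  1 − e = 0.9,  1 + e = 1.1
(a) rₚ = a(1 − e) = 2 × 10^11 m × 0.9 = 1.8 × 10^11 m ≈ 180 Gm
(b) rₐ = a(1 + e) = 2 × 10^11 m × 1.1 = 2.2 × 10^11 m ≈ 220 Gm

Final answer:
(a) rₚ = 180 Gm
(b) rₐ = 220 Gm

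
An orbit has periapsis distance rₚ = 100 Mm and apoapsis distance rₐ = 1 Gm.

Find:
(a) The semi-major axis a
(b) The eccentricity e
rₚ = 100 Mm = 1 × 10^8 m
rₐ = 1 Gm = 1 × 10^9 m
(a) a = (rₚ + rₐ)/2 = 5.5 × 10^8 m ≈ 550 Mm
(b) e = (rₐ − rₚ)/(rₐ + rₚ) = (9 × 10^8) / (1.1 × 10^9) = 0.818182

Final answer:
(a) a = 550 Mm
(b) e = 0.8182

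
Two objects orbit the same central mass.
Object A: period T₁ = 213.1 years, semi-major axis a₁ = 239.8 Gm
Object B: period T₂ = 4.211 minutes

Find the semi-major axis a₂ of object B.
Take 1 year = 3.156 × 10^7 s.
T₁ = 213.1 years = 6.72544 × 10^9 s
T₂ = 4.211 minutes = 252.66 s
a₁ = 239.8 Gm = 2.398 × 10^11 m
Kepler's third law: (T₂/T₁)² = (a₂/a₁)³  ⇒  a₂ = a₁ (T₂/T₁)^(2/3)
T₂/T₁ = 3.75678 × 10^-8
(T₂/T₁)^(2/3) = 1.1217 × 10^-5
a₂ = 2.398 × 10^11 m × 1.1217 × 10^-5 = 2.68984 × 10^6 m ≈ 2.69 Mm

Final answer: a₂ = 2.69 Mm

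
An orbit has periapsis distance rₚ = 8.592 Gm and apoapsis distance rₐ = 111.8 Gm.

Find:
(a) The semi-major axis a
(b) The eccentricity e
rₚ = 8.592 Gm = 8.592 × 10^9 m
rₐ = 111.8 Gm = 1.118 × 10^11 m
(a) a = (rₚ + rₐ)/2 = 6.0196 × 10^10 m ≈ 60.2 Gm
(b) e = (rₐ − rₚ)/(rₐ + rₚ) = (1.03208 × 10^11) / (1.20392 × 10^11) = 0.857266

Final answer:
(a) a = 60.2 Gm
(b) e = 0.8573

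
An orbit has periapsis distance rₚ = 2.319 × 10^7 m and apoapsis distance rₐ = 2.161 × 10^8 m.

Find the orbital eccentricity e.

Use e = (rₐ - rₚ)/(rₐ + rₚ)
rₚ = 2.319 × 10^7 m
rₐ = 2.161 × 10^8 m
rₐ − rₚ = 1.9291 × 10^8 m
rₐ + rₚ = 2.3929 × 10^8 m
e = (rₐ − rₚ)/(rₐ + rₚ) = 0.806177

Final answer: e = 0.8062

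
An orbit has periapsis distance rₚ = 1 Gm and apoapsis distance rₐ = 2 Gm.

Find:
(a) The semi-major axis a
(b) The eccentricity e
rₚ = 1 Gm = 1 × 10^9 m
rₐ = 2 Gm = 2 × 10^9 m
(a) a = (rₚ + rₐ)/2 = 1.5 × 10^9 m ≈ 1.5 Gm
(b) e = (rₐ − rₚ)/(rₐ + rₚ) = (1 × 10^9) / (3 × 10^9) = 0.333333

Final answer:
(a) a = 1.5 Gm
(b) e = 0.3333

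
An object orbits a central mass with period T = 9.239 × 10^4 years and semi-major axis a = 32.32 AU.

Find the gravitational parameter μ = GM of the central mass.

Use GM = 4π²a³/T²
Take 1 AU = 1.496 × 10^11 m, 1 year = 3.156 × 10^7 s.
T = 9.239 × 10^4 years = 2.91583 × 10^12 s
a = 32.32 AU = 4.83507 × 10^12 m
a³ = 1.13034 × 10^38 m³
T² = 8.50206 × 10^24 s²
GM = 4π² × (1.13034 × 10^38) / (8.50206 × 10^24) = 5.24861 × 10^14 m³/s²
GM ≈ 5.249 × 10^14 m³/s²

Final answer: GM = 5.249 × 10^14 m³/s²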